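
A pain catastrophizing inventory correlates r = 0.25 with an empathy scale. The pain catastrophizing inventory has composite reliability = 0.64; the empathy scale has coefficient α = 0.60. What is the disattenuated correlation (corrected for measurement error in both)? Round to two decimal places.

r_true = r_obs / √(r_xx · r_yy) = 0.25 / √(0.64 × 0.60) = 0.25 / √0.3840 = 0.25 / 0.6197 ≈ 0.40.

0.40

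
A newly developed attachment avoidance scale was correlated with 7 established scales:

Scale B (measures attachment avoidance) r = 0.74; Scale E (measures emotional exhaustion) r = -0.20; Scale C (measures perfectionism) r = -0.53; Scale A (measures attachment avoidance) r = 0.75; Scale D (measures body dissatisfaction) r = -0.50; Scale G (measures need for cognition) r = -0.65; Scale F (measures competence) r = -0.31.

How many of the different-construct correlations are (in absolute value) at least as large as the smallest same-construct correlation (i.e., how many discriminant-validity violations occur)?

Convergent (same construct = attachment avoidance): Scale B, Scale A.
Smallest convergent = 0.74. Discriminant |r|: 0.20, 0.53, 0.50, 0.65, 0.31; count ≥ 0.74 → 0.

0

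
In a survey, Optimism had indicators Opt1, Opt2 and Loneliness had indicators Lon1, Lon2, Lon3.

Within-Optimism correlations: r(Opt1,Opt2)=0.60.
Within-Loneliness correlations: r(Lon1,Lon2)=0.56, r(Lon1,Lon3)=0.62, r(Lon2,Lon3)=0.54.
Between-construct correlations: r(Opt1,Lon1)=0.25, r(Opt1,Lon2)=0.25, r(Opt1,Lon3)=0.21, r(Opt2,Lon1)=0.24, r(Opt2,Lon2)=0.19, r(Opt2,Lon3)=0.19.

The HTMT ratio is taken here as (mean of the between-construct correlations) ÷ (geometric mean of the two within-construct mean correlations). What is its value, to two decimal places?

Between-construct mean = 1.33/6 = 0.2217.
Mean within-Opt = 0.60/1 = 0.6000; mean within-Lon = 1.72/3 = 0.5733.
Geometric mean = √(0.6000 × 0.5733) = 0.5865.
HTMT = 0.2217 / 0.5865 = 0.38.

0.38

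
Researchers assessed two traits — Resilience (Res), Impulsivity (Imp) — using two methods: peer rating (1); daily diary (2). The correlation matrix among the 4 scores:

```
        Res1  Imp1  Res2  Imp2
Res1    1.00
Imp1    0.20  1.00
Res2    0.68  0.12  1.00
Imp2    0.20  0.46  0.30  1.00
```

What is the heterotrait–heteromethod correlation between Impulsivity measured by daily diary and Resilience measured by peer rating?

0.20

Different traits and methods: r(Imp2, Res1) = 0.20.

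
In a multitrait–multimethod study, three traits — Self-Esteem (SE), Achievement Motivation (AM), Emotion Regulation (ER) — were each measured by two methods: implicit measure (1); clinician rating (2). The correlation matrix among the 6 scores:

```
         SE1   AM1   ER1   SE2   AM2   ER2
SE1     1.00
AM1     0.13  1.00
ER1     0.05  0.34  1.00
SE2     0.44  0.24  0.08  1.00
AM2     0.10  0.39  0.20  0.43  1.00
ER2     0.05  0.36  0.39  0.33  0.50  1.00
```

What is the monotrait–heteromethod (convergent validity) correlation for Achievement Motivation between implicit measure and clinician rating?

Same trait (AM), different methods: r(AM1, AM2) = 0.39.

0.39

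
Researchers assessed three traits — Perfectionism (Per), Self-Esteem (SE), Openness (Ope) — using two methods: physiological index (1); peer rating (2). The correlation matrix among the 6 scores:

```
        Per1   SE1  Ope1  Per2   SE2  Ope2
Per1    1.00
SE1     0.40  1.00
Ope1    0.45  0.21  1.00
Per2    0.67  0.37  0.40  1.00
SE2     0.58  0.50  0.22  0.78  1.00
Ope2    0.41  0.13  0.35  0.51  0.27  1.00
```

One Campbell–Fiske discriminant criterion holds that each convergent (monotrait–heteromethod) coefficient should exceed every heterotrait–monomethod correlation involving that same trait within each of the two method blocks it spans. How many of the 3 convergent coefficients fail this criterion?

3

Convergent coefficients and their comparison sets:
Per (methods 1·2): 0.67 vs {0.40, 0.78, 0.45, 0.51} → fail.
SE (methods 1·2): 0.50 vs {0.40, 0.78, 0.21, 0.27} → fail.
Ope (methods 1·2): 0.35 vs {0.45, 0.51, 0.21, 0.27} → fail.
3 of 3 fail.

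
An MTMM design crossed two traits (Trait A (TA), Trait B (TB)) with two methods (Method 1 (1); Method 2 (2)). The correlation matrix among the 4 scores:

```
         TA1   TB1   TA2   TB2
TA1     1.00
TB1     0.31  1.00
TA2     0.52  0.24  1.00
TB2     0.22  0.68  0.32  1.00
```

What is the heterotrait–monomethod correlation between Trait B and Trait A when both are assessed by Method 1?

0.31

Different traits, same method: r(TB1, TA1) = 0.31.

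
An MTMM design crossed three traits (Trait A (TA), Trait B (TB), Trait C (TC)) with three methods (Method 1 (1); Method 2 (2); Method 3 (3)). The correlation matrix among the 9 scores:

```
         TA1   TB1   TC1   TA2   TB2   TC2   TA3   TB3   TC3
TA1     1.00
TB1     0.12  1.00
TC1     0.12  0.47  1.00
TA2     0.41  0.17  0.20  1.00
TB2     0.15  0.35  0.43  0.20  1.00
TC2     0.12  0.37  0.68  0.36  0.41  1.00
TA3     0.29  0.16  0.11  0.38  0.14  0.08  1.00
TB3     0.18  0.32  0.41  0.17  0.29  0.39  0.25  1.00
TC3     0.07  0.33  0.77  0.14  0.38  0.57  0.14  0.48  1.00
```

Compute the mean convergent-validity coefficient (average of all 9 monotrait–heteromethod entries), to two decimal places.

Convergent values: 0.41, 0.29, 0.38, 0.35, 0.32, 0.29, 0.68, 0.77, 0.57; mean = 4.06/9 = 0.45.

0.45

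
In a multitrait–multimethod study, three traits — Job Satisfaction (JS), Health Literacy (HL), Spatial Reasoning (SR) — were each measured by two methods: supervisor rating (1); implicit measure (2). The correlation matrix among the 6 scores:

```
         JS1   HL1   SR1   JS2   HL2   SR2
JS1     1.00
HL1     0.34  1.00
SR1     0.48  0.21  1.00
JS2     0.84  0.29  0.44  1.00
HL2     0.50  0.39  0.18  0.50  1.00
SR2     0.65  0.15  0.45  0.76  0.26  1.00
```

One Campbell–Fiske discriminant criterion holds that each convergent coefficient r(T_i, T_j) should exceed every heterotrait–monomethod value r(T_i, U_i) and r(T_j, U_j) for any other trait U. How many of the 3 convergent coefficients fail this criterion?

Convergent coefficients and their comparison sets:
JS (methods 1·2): 0.84 vs {0.34, 0.50, 0.48, 0.76} → pass.
HL (methods 1·2): 0.39 vs {0.34, 0.50, 0.21, 0.26} → fail.
SR (methods 1·2): 0.45 vs {0.48, 0.76, 0.21, 0.26} → fail.
2 of 3 fail.

2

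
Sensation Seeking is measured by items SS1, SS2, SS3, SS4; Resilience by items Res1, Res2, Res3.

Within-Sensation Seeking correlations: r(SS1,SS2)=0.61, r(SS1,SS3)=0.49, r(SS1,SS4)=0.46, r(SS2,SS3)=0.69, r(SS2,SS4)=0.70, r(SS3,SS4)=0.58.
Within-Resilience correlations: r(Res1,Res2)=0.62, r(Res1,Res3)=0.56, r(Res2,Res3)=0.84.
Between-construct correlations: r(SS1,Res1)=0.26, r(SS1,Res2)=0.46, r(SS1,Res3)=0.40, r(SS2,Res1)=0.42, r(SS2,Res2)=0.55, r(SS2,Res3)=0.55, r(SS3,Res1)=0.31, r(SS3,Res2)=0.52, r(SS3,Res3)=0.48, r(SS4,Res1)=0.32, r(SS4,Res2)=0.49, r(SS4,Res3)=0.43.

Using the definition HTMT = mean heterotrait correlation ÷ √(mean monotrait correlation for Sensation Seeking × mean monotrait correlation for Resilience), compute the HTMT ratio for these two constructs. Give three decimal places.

0.687

Mean heterotrait r = 5.19/12 = 0.4325.
Mean within-SS = 3.53/6 = 0.5883; mean within-Res = 2.02/3 = 0.6733.
Geometric mean = √(0.5883 × 0.6733) = 0.6294.
HTMT = 0.4325 / 0.6294 = 0.687.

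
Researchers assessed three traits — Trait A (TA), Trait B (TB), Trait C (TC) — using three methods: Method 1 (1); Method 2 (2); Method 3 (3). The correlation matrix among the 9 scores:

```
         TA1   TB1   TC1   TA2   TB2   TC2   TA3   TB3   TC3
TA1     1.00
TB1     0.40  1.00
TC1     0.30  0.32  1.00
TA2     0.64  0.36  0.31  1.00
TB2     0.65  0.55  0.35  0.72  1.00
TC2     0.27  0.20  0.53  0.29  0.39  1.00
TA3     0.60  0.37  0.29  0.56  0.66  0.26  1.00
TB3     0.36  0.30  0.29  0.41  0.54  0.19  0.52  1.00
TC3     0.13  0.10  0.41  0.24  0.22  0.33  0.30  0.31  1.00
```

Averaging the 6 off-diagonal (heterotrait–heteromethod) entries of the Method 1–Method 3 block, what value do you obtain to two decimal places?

HTHM values (method 1 × method 3): 0.36, 0.13, 0.37, 0.10, 0.29, 0.29; mean = 1.54/6 = 0.26.

0.26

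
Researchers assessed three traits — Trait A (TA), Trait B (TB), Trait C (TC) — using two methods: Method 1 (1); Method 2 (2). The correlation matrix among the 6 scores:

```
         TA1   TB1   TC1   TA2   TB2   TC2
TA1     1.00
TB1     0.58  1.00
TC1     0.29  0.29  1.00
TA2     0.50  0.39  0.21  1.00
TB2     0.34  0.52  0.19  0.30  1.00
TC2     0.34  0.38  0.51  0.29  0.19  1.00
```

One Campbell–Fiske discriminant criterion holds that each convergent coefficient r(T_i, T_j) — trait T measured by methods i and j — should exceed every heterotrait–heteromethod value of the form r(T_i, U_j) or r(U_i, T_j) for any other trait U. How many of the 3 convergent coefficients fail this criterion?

0

Each convergent coefficient versus the relevant comparison correlations:
TA (methods 1·2): 0.50 vs {0.34, 0.39, 0.34, 0.21} → pass.
TB (methods 1·2): 0.52 vs {0.39, 0.34, 0.38, 0.19} → pass.
TC (methods 1·2): 0.51 vs {0.21, 0.34, 0.19, 0.38} → pass.
0 of 3 fail.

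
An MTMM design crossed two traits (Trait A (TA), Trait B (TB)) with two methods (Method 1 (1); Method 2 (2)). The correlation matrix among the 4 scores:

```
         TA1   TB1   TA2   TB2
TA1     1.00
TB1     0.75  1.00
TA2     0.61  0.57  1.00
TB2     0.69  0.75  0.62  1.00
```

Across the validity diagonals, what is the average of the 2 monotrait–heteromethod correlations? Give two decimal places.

0.68

Convergent values: 0.61, 0.75; mean = 1.36/2 = 0.68.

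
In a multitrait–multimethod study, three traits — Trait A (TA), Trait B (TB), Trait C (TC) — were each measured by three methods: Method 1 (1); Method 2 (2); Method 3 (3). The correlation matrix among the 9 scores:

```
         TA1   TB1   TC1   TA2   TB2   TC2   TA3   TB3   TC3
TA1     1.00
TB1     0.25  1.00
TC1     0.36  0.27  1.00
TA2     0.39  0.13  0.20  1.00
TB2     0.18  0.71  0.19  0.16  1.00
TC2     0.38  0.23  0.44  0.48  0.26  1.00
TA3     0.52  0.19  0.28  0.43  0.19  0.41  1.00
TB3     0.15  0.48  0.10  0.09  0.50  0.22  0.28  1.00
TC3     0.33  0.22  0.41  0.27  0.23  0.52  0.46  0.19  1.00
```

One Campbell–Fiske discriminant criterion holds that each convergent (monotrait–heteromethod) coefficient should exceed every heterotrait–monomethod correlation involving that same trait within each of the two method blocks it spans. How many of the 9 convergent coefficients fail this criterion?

Each convergent coefficient versus the relevant comparison correlations:
TA (methods 1·2): 0.39 vs {0.25, 0.16, 0.36, 0.48} → fail.
TA (methods 1·3): 0.52 vs {0.25, 0.28, 0.36, 0.46} → pass.
TA (methods 2·3): 0.43 vs {0.16, 0.28, 0.48, 0.46} → fail.
TB (methods 1·2): 0.71 vs {0.25, 0.16, 0.27, 0.26} → pass.
TB (methods 1·3): 0.48 vs {0.25, 0.28, 0.27, 0.19} → pass.
TB (methods 2·3): 0.50 vs {0.16, 0.28, 0.26, 0.19} → pass.
TC (methods 1·2): 0.44 vs {0.36, 0.48, 0.27, 0.26} → fail.
TC (methods 1·3): 0.41 vs {0.36, 0.46, 0.27, 0.19} → fail.
TC (methods 2·3): 0.52 vs {0.48, 0.46, 0.26, 0.19} → pass.
4 of 9 fail.

4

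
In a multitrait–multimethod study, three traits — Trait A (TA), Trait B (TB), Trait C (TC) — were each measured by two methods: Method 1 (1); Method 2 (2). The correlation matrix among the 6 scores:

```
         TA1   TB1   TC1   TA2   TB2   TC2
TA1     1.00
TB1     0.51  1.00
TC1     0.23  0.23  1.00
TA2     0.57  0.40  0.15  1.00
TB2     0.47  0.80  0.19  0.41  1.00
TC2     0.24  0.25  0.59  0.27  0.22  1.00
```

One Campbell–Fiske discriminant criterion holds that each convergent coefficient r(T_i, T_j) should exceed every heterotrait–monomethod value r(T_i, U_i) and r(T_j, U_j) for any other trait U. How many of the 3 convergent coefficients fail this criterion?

Convergent coefficients and their comparison sets:
TA (methods 1·2): 0.57 vs {0.51, 0.41, 0.23, 0.27} → pass.
TB (methods 1·2): 0.80 vs {0.51, 0.41, 0.23, 0.22} → pass.
TC (methods 1·2): 0.59 vs {0.23, 0.27, 0.23, 0.22} → pass.
0 of 3 fail.

0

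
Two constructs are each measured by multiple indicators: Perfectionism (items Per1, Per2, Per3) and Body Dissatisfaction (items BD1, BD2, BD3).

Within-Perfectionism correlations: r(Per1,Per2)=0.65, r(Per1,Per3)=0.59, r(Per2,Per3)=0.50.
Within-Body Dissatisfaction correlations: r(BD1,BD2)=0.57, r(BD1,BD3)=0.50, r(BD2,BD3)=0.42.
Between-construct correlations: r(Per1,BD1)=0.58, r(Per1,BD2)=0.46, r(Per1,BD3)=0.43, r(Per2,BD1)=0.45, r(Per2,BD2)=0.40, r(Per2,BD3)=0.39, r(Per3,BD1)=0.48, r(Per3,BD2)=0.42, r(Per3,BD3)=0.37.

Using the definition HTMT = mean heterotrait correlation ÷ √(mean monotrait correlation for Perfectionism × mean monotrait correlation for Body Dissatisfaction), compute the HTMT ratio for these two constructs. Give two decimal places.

Mean heterotrait r = 3.98/9 = 0.4422.
Mean within-Per = 1.74/3 = 0.5800; mean within-BD = 1.49/3 = 0.4967.
Geometric mean = √(0.5800 × 0.4967) = 0.5367.
HTMT = 0.4422 / 0.5367 = 0.82.

0.82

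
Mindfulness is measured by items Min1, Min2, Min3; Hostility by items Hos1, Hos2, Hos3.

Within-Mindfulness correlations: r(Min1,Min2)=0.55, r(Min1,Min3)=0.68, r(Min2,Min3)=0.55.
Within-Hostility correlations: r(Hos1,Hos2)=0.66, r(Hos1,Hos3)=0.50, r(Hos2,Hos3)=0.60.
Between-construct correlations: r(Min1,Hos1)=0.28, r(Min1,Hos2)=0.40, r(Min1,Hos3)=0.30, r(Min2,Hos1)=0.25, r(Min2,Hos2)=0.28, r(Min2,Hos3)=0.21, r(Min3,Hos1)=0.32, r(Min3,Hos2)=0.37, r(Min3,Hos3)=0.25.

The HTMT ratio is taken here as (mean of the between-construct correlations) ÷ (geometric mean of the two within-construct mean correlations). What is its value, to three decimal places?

Mean heterotrait r = 2.66/9 = 0.2956.
Mean within-Min = 1.78/3 = 0.5933; mean within-Hos = 1.76/3 = 0.5867.
Geometric mean = √(0.5933 × 0.5867) = 0.5900.
HTMT = 0.2956 / 0.5900 = 0.501.

0.501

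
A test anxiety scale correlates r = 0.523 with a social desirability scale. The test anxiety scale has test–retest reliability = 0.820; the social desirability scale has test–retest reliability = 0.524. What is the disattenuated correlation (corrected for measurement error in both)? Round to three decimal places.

r_true = r_obs / √(r_xx · r_yy) = 0.523 / √(0.820 × 0.524) = 0.523 / √0.429680 = 0.523 / 0.6555 ≈ 0.798.

0.798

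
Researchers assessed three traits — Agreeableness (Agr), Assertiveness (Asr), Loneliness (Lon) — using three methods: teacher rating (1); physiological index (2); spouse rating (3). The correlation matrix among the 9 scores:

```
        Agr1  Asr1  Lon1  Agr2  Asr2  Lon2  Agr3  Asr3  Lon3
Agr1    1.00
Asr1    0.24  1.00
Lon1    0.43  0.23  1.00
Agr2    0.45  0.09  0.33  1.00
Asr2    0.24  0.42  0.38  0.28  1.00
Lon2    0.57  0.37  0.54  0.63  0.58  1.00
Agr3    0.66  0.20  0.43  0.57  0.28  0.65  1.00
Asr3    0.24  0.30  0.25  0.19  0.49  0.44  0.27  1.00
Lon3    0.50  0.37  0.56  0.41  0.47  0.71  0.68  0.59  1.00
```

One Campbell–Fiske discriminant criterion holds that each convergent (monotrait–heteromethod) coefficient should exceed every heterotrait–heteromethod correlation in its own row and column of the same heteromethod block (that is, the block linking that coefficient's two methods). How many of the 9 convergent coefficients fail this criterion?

Convergent coefficients and their comparison sets:
Agr (methods 1·2): 0.45 vs {0.24, 0.09, 0.57, 0.33} → fail.
Agr (methods 1·3): 0.66 vs {0.24, 0.20, 0.50, 0.43} → pass.
Agr (methods 2·3): 0.57 vs {0.19, 0.28, 0.41, 0.65} → fail.
Asr (methods 1·2): 0.42 vs {0.09, 0.24, 0.37, 0.38} → pass.
Asr (methods 1·3): 0.30 vs {0.20, 0.24, 0.37, 0.25} → fail.
Asr (methods 2·3): 0.49 vs {0.28, 0.19, 0.47, 0.44} → pass.
Lon (methods 1·2): 0.54 vs {0.33, 0.57, 0.38, 0.37} → fail.
Lon (methods 1·3): 0.56 vs {0.43, 0.50, 0.25, 0.37} → pass.
Lon (methods 2·3): 0.71 vs {0.65, 0.41, 0.44, 0.47} → pass.
4 of 9 fail.

4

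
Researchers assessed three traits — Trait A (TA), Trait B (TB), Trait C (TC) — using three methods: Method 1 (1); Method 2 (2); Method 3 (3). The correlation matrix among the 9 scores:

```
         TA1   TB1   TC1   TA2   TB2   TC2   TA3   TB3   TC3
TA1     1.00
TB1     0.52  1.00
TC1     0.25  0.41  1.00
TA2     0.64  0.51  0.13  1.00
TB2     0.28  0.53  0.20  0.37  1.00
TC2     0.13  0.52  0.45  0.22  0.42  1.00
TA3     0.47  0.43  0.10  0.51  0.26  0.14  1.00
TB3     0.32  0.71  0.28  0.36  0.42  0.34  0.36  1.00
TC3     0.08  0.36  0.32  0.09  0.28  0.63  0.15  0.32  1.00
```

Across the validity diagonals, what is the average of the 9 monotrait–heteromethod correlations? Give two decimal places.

0.52

Convergent values: 0.64, 0.47, 0.51, 0.53, 0.71, 0.42, 0.45, 0.32, 0.63; mean = 4.68/9 = 0.52.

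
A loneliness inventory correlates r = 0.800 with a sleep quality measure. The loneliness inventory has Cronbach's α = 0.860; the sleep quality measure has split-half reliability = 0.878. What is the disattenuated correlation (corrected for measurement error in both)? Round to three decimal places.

r_true = r_obs / √(r_xx · r_yy) = 0.800 / √(0.860 × 0.878) = 0.800 / √0.755080 = 0.800 / 0.8690 ≈ 0.921.

0.921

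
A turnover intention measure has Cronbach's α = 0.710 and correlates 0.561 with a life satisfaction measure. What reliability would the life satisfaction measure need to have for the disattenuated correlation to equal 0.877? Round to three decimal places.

r_true = r_obs / √(r_xx · r_yy) ⇒ 0.877 = 0.561 / √(0.710 · r_yy).
√(0.710 · r_yy) = 0.561 / 0.877 = 0.6397; 0.710 · r_yy = 0.4092; r_yy = 0.4092 / 0.710 ≈ 0.576.

0.576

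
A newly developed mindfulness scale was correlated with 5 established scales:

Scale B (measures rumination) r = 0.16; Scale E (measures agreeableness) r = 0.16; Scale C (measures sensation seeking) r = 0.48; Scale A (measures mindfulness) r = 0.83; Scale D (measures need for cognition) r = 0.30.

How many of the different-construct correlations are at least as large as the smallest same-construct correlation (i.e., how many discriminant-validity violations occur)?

Convergent (same construct = mindfulness): Scale A.
Smallest convergent = 0.83. Discriminant values: 0.16, 0.16, 0.48, 0.30; count ≥ 0.83 → 0.

0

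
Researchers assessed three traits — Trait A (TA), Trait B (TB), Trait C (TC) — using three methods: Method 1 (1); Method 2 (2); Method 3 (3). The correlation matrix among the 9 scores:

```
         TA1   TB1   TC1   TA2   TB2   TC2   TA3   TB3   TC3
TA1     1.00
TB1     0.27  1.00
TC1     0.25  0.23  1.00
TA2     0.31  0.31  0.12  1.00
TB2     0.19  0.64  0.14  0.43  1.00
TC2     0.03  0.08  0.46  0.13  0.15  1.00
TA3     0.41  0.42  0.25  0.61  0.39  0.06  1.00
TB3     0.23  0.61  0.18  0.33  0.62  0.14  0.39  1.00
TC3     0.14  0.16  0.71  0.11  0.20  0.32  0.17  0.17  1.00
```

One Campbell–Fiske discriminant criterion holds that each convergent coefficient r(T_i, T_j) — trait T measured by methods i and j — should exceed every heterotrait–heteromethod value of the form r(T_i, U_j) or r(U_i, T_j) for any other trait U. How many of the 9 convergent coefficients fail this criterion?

Checking each validity diagonal entry against its comparison values:
TA (methods 1·2): 0.31 vs {0.19, 0.31, 0.03, 0.12} → fail.
TA (methods 1·3): 0.41 vs {0.23, 0.42, 0.14, 0.25} → fail.
TA (methods 2·3): 0.61 vs {0.33, 0.39, 0.11, 0.06} → pass.
TB (methods 1·2): 0.64 vs {0.31, 0.19, 0.08, 0.14} → pass.
TB (methods 1·3): 0.61 vs {0.42, 0.23, 0.16, 0.18} → pass.
TB (methods 2·3): 0.62 vs {0.39, 0.33, 0.20, 0.14} → pass.
TC (methods 1·2): 0.46 vs {0.12, 0.03, 0.14, 0.08} → pass.
TC (methods 1·3): 0.71 vs {0.25, 0.14, 0.18, 0.16} → pass.
TC (methods 2·3): 0.32 vs {0.06, 0.11, 0.14, 0.20} → pass.
2 of 9 fail.

2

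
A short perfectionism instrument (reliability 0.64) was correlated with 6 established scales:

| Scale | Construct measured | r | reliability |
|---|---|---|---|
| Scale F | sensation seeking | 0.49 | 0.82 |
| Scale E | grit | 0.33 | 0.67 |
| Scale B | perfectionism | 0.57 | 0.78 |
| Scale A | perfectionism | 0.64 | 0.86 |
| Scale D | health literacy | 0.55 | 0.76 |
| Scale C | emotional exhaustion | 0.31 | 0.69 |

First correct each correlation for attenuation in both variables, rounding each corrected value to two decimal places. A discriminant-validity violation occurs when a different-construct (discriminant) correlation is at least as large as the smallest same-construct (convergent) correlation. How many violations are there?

Disattenuated r (r / √(r_scale · r_new)):
  Scale F (disc): 0.49 / √(0.82·0.64) = 0.68
  Scale E (disc): 0.33 / √(0.67·0.64) = 0.50
  Scale B (conv): 0.57 / √(0.78·0.64) = 0.81
  Scale A (conv): 0.64 / √(0.86·0.64) = 0.86
  Scale D (disc): 0.55 / √(0.76·0.64) = 0.79
  Scale C (disc): 0.31 / √(0.69·0.64) = 0.47
Smallest convergent = 0.81. Discriminant values: 0.68, 0.50, 0.79, 0.47; count ≥ 0.81 → 0.

0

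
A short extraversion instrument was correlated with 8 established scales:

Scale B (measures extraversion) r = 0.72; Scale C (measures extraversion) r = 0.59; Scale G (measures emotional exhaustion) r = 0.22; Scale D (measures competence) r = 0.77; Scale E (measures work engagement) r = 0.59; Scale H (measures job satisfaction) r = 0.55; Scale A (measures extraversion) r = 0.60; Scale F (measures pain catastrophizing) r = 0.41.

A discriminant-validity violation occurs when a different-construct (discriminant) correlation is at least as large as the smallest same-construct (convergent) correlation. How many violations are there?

2

Convergent (same construct = extraversion): Scale B, Scale C, Scale A.
Smallest convergent = 0.59. Discriminant values: 0.22, 0.77, 0.59, 0.55, 0.41; count ≥ 0.59 → 2.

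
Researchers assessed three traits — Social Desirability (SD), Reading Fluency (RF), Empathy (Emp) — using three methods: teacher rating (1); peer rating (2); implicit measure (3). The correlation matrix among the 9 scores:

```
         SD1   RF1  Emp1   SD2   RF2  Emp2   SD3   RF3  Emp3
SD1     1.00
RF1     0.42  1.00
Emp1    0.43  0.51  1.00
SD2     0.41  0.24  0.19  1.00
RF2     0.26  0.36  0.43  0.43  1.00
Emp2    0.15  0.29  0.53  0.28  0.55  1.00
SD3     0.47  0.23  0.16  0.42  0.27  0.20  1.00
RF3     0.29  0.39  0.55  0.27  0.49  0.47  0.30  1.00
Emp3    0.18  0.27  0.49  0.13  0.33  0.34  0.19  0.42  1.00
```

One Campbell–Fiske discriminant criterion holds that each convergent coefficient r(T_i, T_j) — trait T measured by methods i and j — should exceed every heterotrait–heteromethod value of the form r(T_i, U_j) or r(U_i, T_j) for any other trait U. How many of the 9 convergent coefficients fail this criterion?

Each convergent coefficient versus the relevant comparison correlations:
SD (methods 1·2): 0.41 vs {0.26, 0.24, 0.15, 0.19} → pass.
SD (methods 1·3): 0.47 vs {0.29, 0.23, 0.18, 0.16} → pass.
SD (methods 2·3): 0.42 vs {0.27, 0.27, 0.13, 0.20} → pass.
RF (methods 1·2): 0.36 vs {0.24, 0.26, 0.29, 0.43} → fail.
RF (methods 1·3): 0.39 vs {0.23, 0.29, 0.27, 0.55} → fail.
RF (methods 2·3): 0.49 vs {0.27, 0.27, 0.33, 0.47} → pass.
Emp (methods 1·2): 0.53 vs {0.19, 0.15, 0.43, 0.29} → pass.
Emp (methods 1·3): 0.49 vs {0.16, 0.18, 0.55, 0.27} → fail.
Emp (methods 2·3): 0.34 vs {0.20, 0.13, 0.47, 0.33} → fail.
4 of 9 fail.

4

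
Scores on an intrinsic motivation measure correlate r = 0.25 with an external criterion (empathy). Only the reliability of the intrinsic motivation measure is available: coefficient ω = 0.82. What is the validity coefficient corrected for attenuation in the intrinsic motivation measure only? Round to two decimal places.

0.28

Single correction: r_c = r_obs / √r_xx = 0.25 / √0.82 = 0.25 / 0.9055 ≈ 0.28.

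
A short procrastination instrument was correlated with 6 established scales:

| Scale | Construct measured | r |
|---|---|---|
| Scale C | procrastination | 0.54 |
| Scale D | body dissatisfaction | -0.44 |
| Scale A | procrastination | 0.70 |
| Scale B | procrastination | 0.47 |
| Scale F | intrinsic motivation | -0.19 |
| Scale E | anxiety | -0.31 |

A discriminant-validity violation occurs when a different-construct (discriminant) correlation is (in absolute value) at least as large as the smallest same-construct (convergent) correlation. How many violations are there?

0

Convergent (same construct = procrastination): Scale C, Scale A, Scale B.
Smallest convergent = 0.47. Discriminant |r|: 0.44, 0.19, 0.31; count ≥ 0.47 → 0.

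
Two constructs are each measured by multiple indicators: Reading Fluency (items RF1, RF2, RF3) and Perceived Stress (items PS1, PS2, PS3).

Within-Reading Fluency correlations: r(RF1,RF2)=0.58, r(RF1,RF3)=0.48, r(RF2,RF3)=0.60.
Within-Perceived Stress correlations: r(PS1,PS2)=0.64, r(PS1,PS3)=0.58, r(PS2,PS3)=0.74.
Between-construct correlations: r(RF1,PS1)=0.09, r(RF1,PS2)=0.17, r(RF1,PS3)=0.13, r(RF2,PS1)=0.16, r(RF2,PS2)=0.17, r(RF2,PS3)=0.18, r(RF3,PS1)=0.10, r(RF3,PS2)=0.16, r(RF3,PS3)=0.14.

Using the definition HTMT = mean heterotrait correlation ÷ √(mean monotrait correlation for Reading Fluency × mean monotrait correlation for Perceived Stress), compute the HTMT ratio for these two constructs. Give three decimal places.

Mean between = 1.30/9 = 0.1444.
Mean within-RF = 1.66/3 = 0.5533; mean within-PS = 1.96/3 = 0.6533.
Geometric mean = √(0.5533 × 0.6533) = 0.6012.
HTMT = 0.1444 / 0.6012 = 0.240.

0.240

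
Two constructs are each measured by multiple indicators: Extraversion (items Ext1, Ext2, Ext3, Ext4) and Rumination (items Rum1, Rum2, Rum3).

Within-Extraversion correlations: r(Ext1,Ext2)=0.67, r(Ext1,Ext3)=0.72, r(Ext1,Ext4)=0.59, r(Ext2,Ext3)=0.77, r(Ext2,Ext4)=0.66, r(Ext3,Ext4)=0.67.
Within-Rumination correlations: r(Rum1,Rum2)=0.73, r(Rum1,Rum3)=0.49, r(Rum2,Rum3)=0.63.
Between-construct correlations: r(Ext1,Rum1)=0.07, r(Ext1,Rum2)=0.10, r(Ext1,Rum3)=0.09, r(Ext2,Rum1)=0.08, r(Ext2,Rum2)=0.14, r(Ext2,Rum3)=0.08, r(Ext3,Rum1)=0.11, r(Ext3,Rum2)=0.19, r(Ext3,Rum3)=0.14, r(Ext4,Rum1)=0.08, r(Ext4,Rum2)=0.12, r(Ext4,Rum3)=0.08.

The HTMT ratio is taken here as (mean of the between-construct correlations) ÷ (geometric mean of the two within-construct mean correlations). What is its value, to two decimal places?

0.16

Mean between = 1.28/12 = 0.1067.
Mean within-Ext = 4.08/6 = 0.6800; mean within-Rum = 1.85/3 = 0.6167.
Geometric mean = √(0.6800 × 0.6167) = 0.6476.
HTMT = 0.1067 / 0.6476 = 0.16.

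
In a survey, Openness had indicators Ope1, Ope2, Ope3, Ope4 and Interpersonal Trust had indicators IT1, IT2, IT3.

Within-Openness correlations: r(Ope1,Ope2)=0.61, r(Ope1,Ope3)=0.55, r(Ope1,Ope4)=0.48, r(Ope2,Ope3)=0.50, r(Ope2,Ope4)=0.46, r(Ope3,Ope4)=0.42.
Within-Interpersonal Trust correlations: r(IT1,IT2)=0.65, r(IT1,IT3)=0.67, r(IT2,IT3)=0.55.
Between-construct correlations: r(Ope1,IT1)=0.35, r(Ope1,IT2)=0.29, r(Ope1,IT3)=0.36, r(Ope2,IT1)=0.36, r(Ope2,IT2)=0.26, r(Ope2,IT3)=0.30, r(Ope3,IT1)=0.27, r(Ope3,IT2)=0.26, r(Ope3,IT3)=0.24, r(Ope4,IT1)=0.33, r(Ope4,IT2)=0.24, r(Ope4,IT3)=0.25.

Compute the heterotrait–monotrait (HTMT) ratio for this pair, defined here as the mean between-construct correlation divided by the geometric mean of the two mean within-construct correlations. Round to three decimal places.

0.522

Mean between = 3.51/12 = 0.2925.
Mean within-Ope = 3.02/6 = 0.5033; mean within-IT = 1.87/3 = 0.6233.
Geometric mean = √(0.5033 × 0.6233) = 0.5601.
HTMT = 0.2925 / 0.5601 = 0.522.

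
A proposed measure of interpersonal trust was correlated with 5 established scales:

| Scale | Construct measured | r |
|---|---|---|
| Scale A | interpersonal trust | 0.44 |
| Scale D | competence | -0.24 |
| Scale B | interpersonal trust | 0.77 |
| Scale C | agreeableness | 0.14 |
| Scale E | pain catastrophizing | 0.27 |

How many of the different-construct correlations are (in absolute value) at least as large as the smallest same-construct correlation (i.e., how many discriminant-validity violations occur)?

0

Convergent (same construct = interpersonal trust): Scale A, Scale B.
Smallest convergent = 0.44. Discriminant |r|: 0.24, 0.14, 0.27; count ≥ 0.44 → 0.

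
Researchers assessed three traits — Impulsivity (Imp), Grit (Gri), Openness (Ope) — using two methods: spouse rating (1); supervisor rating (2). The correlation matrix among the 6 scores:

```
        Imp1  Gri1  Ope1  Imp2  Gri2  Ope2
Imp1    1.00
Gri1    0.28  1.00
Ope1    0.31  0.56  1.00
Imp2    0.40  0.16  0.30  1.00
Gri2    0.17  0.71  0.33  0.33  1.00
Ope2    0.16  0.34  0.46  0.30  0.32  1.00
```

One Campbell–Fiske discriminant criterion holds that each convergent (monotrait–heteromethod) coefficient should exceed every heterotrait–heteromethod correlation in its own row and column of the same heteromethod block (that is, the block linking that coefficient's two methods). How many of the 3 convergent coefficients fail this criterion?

Checking each validity diagonal entry against its comparison values:
Imp (methods 1·2): 0.40 vs {0.17, 0.16, 0.16, 0.30} → pass.
Gri (methods 1·2): 0.71 vs {0.16, 0.17, 0.34, 0.33} → pass.
Ope (methods 1·2): 0.46 vs {0.30, 0.16, 0.33, 0.34} → pass.
0 of 3 fail.

0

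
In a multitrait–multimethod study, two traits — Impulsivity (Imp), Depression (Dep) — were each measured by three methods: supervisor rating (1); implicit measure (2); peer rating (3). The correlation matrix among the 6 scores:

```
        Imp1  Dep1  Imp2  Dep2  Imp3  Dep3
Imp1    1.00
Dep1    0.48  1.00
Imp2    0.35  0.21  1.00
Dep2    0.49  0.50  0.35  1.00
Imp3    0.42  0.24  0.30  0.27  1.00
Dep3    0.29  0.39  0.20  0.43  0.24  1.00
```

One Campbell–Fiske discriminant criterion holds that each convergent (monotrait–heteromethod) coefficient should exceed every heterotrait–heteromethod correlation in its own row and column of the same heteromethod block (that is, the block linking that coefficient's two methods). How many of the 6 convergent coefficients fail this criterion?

Checking each validity diagonal entry against its comparison values:
Imp (methods 1·2): 0.35 vs {0.49, 0.21} → fail.
Imp (methods 1·3): 0.42 vs {0.29, 0.24} → pass.
Imp (methods 2·3): 0.30 vs {0.20, 0.27} → pass.
Dep (methods 1·2): 0.50 vs {0.21, 0.49} → pass.
Dep (methods 1·3): 0.39 vs {0.24, 0.29} → pass.
Dep (methods 2·3): 0.43 vs {0.27, 0.20} → pass.
1 of 6 fail.

1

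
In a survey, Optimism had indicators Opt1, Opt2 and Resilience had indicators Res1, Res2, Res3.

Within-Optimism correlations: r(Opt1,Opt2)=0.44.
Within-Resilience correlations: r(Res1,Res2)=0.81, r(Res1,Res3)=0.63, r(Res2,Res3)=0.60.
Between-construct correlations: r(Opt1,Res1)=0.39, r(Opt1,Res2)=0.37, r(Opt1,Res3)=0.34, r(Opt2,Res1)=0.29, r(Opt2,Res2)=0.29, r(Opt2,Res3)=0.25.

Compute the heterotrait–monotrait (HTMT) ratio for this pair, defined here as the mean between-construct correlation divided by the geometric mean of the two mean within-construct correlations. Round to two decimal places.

0.59

Mean between = 1.93/6 = 0.3217.
Mean within-Opt = 0.44/1 = 0.4400; mean within-Res = 2.04/3 = 0.6800.
Geometric mean = √(0.4400 × 0.6800) = 0.5470.
HTMT = 0.3217 / 0.5470 = 0.59.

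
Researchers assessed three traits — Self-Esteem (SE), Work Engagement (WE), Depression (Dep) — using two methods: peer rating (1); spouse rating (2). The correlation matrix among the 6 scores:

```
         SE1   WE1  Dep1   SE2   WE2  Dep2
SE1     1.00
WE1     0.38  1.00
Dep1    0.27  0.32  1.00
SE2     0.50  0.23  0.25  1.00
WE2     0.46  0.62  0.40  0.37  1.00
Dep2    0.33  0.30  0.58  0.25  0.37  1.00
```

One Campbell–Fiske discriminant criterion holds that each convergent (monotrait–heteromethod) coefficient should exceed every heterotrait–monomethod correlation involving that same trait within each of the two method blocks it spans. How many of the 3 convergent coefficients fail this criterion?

Each convergent coefficient versus the relevant comparison correlations:
SE (methods 1·2): 0.50 vs {0.38, 0.37, 0.27, 0.25} → pass.
WE (methods 1·2): 0.62 vs {0.38, 0.37, 0.32, 0.37} → pass.
Dep (methods 1·2): 0.58 vs {0.27, 0.25, 0.32, 0.37} → pass.
0 of 3 fail.

0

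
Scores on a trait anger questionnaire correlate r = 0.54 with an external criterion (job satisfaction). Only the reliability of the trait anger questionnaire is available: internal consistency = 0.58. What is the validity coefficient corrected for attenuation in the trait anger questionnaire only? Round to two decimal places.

Single correction: r_c = r_obs / √r_xx = 0.54 / √0.58 = 0.54 / 0.7616 ≈ 0.71.

0.71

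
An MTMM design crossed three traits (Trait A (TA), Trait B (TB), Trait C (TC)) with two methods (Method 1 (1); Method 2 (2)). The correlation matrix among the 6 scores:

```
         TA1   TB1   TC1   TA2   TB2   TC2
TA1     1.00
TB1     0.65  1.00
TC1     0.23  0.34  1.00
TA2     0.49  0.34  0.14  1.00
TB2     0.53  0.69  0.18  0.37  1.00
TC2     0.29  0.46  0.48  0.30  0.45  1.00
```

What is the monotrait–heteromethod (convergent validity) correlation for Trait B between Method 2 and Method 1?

Same trait (TB), different methods: r(TB2, TB1) = 0.69.

0.69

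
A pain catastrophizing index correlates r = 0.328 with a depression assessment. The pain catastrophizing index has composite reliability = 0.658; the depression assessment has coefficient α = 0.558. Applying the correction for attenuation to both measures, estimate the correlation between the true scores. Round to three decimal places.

r_true = r_obs / √(r_xx · r_yy) = 0.328 / √(0.658 × 0.558) = 0.328 / √0.367164 = 0.328 / 0.6059 ≈ 0.541.

0.541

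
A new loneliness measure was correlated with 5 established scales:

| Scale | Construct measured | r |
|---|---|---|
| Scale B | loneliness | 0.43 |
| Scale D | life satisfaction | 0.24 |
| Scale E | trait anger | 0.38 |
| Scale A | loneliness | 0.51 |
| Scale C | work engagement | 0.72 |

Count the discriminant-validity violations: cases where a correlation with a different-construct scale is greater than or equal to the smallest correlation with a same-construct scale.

Convergent (same construct = loneliness): Scale B, Scale A.
Smallest convergent = 0.43. Discriminant values: 0.24, 0.38, 0.72; count ≥ 0.43 → 1.

1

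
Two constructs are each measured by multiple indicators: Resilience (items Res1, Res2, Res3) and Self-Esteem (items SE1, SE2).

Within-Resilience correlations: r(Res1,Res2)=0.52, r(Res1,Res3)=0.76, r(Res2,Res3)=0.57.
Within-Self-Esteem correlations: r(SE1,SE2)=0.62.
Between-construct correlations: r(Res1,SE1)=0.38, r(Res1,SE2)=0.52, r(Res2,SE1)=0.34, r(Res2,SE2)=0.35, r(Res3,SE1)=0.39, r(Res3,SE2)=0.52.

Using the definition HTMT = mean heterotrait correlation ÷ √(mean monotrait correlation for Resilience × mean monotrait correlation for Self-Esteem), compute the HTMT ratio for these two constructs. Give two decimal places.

0.67

Mean heterotrait r = 2.50/6 = 0.4167.
Mean within-Res = 1.85/3 = 0.6167; mean within-SE = 0.62/1 = 0.6200.
Geometric mean = √(0.6167 × 0.6200) = 0.6183.
HTMT = 0.4167 / 0.6183 = 0.67.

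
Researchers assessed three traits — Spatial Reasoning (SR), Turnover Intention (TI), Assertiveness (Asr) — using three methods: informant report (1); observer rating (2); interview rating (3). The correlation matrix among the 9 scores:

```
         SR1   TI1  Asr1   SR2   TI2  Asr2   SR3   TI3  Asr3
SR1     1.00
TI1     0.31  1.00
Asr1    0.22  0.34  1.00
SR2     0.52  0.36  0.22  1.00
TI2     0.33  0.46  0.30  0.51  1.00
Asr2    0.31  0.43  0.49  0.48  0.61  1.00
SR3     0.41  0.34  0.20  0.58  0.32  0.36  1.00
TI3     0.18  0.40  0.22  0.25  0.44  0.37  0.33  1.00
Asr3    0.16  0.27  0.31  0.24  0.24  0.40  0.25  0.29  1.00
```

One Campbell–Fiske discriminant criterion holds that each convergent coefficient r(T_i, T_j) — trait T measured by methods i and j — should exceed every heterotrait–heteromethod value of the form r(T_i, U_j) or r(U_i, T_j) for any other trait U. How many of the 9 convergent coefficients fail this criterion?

Convergent coefficients and their comparison sets:
SR (methods 1·2): 0.52 vs {0.33, 0.36, 0.31, 0.22} → pass.
SR (methods 1·3): 0.41 vs {0.18, 0.34, 0.16, 0.20} → pass.
SR (methods 2·3): 0.58 vs {0.25, 0.32, 0.24, 0.36} → pass.
TI (methods 1·2): 0.46 vs {0.36, 0.33, 0.43, 0.30} → pass.
TI (methods 1·3): 0.40 vs {0.34, 0.18, 0.27, 0.22} → pass.
TI (methods 2·3): 0.44 vs {0.32, 0.25, 0.24, 0.37} → pass.
Asr (methods 1·2): 0.49 vs {0.22, 0.31, 0.30, 0.43} → pass.
Asr (methods 1·3): 0.31 vs {0.20, 0.16, 0.22, 0.27} → pass.
Asr (methods 2·3): 0.40 vs {0.36, 0.24, 0.37, 0.24} → pass.
0 of 9 fail.

0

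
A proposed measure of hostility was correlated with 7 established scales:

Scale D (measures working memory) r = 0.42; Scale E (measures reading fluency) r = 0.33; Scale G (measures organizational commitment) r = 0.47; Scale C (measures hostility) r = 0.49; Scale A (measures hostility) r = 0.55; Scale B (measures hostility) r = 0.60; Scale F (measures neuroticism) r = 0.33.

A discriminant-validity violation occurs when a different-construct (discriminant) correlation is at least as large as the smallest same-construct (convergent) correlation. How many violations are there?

0

Convergent (same construct = hostility): Scale C, Scale A, Scale B.
Smallest convergent = 0.49. Discriminant values: 0.42, 0.33, 0.47, 0.33; count ≥ 0.49 → 0.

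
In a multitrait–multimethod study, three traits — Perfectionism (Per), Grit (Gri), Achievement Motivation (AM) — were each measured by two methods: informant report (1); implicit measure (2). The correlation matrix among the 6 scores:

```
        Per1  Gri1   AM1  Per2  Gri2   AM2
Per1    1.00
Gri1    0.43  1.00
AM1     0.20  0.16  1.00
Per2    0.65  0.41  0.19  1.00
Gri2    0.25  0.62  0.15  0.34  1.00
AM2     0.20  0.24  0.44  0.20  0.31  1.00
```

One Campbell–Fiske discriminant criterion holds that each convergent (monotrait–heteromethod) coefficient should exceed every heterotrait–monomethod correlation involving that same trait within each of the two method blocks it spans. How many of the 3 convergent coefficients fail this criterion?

Convergent coefficients and their comparison sets:
Per (methods 1·2): 0.65 vs {0.43, 0.34, 0.20, 0.20} → pass.
Gri (methods 1·2): 0.62 vs {0.43, 0.34, 0.16, 0.31} → pass.
AM (methods 1·2): 0.44 vs {0.20, 0.20, 0.16, 0.31} → pass.
0 of 3 fail.

0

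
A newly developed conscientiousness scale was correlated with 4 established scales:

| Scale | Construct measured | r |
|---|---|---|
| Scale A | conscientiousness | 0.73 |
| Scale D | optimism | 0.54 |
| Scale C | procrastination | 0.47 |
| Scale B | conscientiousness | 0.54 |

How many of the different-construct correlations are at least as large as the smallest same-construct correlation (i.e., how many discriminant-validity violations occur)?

1

Convergent (same construct = conscientiousness): Scale A, Scale B.
Smallest convergent = 0.54. Discriminant values: 0.54, 0.47; count ≥ 0.54 → 1.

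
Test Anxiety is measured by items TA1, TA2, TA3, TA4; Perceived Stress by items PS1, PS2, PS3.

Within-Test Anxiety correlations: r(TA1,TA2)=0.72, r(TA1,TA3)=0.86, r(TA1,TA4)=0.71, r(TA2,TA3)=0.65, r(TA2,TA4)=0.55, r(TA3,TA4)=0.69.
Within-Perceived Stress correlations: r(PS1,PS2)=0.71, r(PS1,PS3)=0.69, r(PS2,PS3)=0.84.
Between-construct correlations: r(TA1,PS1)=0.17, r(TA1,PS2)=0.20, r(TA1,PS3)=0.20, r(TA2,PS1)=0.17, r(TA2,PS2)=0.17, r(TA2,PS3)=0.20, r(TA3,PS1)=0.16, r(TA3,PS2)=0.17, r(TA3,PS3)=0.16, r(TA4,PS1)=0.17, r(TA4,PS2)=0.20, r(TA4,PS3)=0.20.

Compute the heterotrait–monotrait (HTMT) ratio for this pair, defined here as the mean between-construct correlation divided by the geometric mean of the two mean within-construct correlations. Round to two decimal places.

Mean heterotrait r = 2.17/12 = 0.1808.
Mean within-TA = 4.18/6 = 0.6967; mean within-PS = 2.24/3 = 0.7467.
Geometric mean = √(0.6967 × 0.7467) = 0.7213.
HTMT = 0.1808 / 0.7213 = 0.25.

0.25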